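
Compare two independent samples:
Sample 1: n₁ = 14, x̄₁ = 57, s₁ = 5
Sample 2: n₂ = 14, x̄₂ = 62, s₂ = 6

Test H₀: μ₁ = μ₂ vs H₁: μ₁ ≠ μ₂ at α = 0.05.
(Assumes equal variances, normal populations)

Answer: t = -2.3953, reject H₀

Derivation:
Pooled variance: s²_p = [13×5² + 13×6²]/(26) = 30.5000
s_p = 5.5227
SE = s_p×√(1/n₁ + 1/n₂) = 5.5227×√(1/14 + 1/14) = 2.0874
t = (x̄₁ - x̄₂)/SE = (57 - 62)/2.0874 = -2.3953
df = 26, t-critical = ±2.056
Decision: reject H₀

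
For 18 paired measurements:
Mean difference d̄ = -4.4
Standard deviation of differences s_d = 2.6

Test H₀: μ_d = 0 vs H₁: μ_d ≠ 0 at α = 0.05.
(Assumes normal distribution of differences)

Answer: t = -7.1802, reject H₀

Derivation:
df = n - 1 = 17
SE = s_d/√n = 2.6/√18 = 0.6128
t = d̄/SE = -4.4/0.6128 = -7.1802
Critical value: t_{0.025,17} = ±2.110
p-value < 0.0001
Decision: reject H₀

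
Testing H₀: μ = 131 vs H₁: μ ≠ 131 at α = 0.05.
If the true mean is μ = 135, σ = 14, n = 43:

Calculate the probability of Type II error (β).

Answer: β ≈ 0.5344

Derivation:
SE = σ/√n = 14/√43 = 2.1350
Critical values: μ₀ ± z_0.025×SE = 131 ± 1.960×2.1350
Acceptance region: (126.8154, 135.1846)
Under H₁ (μ = 135): z_high = (135.1846 - 135)/2.1350 = 0.0865, z_low = (126.8154 - 135)/2.1350 = -3.8335
β = P(not reject | H₁) = Φ(0.0865) - Φ(-3.8335) ≈ 0.5344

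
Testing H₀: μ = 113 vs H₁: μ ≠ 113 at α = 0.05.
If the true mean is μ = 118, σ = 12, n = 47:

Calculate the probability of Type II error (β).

SE = σ/√n = 12/√47 = 1.7504
Critical values: μ₀ ± z_0.025×SE = 113 ± 1.960×1.7504
Acceptance region: (109.5692, 116.4308)
Under H₁ (μ = 118): z_high = (116.4308 - 118)/1.7504 = -0.8965, z_low = (109.5692 - 118)/1.7504 = -4.8165
β = P(not reject | H₁) = Φ(-0.8965) - Φ(-4.8165) ≈ 0.1850

Answer: β ≈ 0.1850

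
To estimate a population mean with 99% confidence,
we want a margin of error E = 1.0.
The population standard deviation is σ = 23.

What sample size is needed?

Answer: n = 3511

Derivation:
z_0.005 = 2.576
n = (z×σ/E)² = (2.576×23/1.0)²
n = 3510.3255
Round up: n = 3511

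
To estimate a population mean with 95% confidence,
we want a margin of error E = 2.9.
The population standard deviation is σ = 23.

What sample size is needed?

Answer: n = 242

Derivation:
z_0.025 = 1.960
n = (z×σ/E)² = (1.960×23/2.9)²
n = 241.6417
Round up: n = 242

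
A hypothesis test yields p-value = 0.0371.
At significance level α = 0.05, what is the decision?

Compare p-value to α:
0.0371 < 0.05
Decision: reject H₀

Answer: reject H₀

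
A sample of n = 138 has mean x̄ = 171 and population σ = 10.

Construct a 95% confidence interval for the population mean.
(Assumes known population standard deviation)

Answer: (169.3315, 172.6685)

Derivation:
Confidence level: 95%, α = 0.05
z_0.025 = 1.960
SE = σ/√n = 10/√138 = 0.8513
Margin of error = 1.960 × 0.8513 = 1.6685
CI: x̄ ± margin = 171 ± 1.6685
CI: (169.3315, 172.6685)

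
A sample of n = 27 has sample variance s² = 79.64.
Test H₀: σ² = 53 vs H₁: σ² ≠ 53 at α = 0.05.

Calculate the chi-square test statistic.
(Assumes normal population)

Answer: χ² = 39.0687, fail to reject H₀

Derivation:
df = n - 1 = 26
χ² = (n-1)s²/σ₀² = 26×79.64/53 = 39.0687
Critical values: χ²_{0.975,26} = 13.844, χ²_{0.025,26} = 41.923
Rejection region: χ² < 13.844 or χ² > 41.923
Decision: fail to reject H₀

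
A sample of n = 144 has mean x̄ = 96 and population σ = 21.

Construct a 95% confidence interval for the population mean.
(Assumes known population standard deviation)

Answer: (92.5700, 99.4300)

Derivation:
Confidence level: 95%, α = 0.05
z_0.025 = 1.960
SE = σ/√n = 21/√144 = 1.7500
Margin of error = 1.960 × 1.7500 = 3.4300
CI: x̄ ± margin = 96 ± 3.4300
CI: (92.5700, 99.4300)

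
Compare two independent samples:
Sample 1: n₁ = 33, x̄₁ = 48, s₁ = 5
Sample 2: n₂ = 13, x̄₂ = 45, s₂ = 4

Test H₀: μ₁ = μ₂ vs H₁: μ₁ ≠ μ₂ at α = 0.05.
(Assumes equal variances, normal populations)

Pooled variance: s²_p = [32×5² + 12×4²]/(44) = 22.5455
s_p = 4.7482
SE = s_p×√(1/n₁ + 1/n₂) = 4.7482×√(1/33 + 1/13) = 1.5548
t = (x̄₁ - x̄₂)/SE = (48 - 45)/1.5548 = 1.9295
df = 44, t-critical = ±2.015
Decision: fail to reject H₀

Answer: t = 1.9295, fail to reject H₀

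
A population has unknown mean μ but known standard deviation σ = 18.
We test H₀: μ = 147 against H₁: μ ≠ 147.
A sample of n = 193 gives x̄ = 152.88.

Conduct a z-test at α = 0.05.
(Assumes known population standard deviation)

Standard error: SE = σ/√n = 18/√193 = 1.2957
z-statistic: z = (x̄ - μ₀)/SE = (152.88 - 147)/1.2957 = 4.5381
Critical value: ±1.960
p-value < 0.0001
Decision: reject H₀

Answer: z = 4.5381, reject H₀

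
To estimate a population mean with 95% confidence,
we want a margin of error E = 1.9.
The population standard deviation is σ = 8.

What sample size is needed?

z_0.025 = 1.960
n = (z×σ/E)² = (1.960×8/1.9)²
n = 68.1059
Round up: n = 69

Answer: n = 69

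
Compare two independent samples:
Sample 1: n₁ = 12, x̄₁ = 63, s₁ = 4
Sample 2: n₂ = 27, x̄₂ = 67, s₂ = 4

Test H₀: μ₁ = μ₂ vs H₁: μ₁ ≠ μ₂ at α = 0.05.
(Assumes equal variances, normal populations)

Answer: t = -2.8823, reject H₀

Derivation:
Pooled variance: s²_p = [11×4² + 26×4²]/(37) = 16.0000
s_p = 4.0000
SE = s_p×√(1/n₁ + 1/n₂) = 4.0000×√(1/12 + 1/27) = 1.3878
t = (x̄₁ - x̄₂)/SE = (63 - 67)/1.3878 = -2.8823
df = 37, t-critical = ±2.026
Decision: reject H₀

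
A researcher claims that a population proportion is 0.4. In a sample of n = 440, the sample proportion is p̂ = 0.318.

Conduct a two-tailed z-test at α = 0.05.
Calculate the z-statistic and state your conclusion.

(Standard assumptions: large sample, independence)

Answer: z = -3.5110, reject H₀

Derivation:
H₀: p = 0.4, H₁: p ≠ 0.4
Standard error: SE = √(p₀(1-p₀)/n) = √(0.4×0.6/440) = 0.023355
z-statistic: z = (p̂ - p₀)/SE = (0.318 - 0.4)/0.023355 = -3.5110
Critical value: z_0.025 = ±1.960
p-value = 0.0004
Decision: reject H₀ at α = 0.05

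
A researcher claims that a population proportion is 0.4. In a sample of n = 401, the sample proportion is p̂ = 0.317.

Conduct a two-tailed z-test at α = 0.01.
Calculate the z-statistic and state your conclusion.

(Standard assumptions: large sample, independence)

H₀: p = 0.4, H₁: p ≠ 0.4
Standard error: SE = √(p₀(1-p₀)/n) = √(0.4×0.6/401) = 0.024464
z-statistic: z = (p̂ - p₀)/SE = (0.317 - 0.4)/0.024464 = -3.3927
Critical value: z_0.005 = ±2.576
p-value = 0.0007
Decision: reject H₀ at α = 0.01

Answer: z = -3.3927, reject H₀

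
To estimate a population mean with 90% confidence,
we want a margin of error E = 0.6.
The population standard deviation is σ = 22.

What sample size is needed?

z_0.05 = 1.645
n = (z×σ/E)² = (1.645×22/0.6)²
n = 3638.1003
Round up: n = 3639

Answer: n = 3639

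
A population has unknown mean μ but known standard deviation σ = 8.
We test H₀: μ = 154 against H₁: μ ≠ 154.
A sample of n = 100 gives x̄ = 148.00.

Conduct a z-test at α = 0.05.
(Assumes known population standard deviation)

Standard error: SE = σ/√n = 8/√100 = 0.8000
z-statistic: z = (x̄ - μ₀)/SE = (148.00 - 154)/0.8000 = -7.5000
Critical value: ±1.960
p-value < 0.0001
Decision: reject H₀

Answer: z = -7.5000, reject H₀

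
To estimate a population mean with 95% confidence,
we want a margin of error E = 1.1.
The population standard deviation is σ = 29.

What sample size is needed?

Answer: n = 2671

Derivation:
z_0.025 = 1.960
n = (z×σ/E)² = (1.960×29/1.1)²
n = 2670.0707
Round up: n = 2671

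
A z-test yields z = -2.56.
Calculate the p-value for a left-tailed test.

Answer: p-value ≈ 0.0052

Derivation:
For z = -2.56:
p = P(Z < -2.56) = Φ(-2.56) = 0.0052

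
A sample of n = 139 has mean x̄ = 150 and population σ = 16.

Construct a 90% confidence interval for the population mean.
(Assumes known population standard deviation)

Answer: (147.7676, 152.2324)

Derivation:
Confidence level: 90%, α = 0.1
z_0.05 = 1.645
SE = σ/√n = 16/√139 = 1.3571
Margin of error = 1.645 × 1.3571 = 2.2324
CI: x̄ ± margin = 150 ± 2.2324
CI: (147.7676, 152.2324)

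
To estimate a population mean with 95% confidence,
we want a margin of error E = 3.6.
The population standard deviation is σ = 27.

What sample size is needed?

z_0.025 = 1.960
n = (z×σ/E)² = (1.960×27/3.6)²
n = 216.0900
Round up: n = 217

Answer: n = 217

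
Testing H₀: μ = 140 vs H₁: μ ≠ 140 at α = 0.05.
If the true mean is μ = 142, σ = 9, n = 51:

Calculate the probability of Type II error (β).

Answer: β ≈ 0.6453

Derivation:
SE = σ/√n = 9/√51 = 1.2603
Critical values: μ₀ ± z_0.025×SE = 140 ± 1.960×1.2603
Acceptance region: (137.5298, 142.4702)
Under H₁ (μ = 142): z_high = (142.4702 - 142)/1.2603 = 0.3731, z_low = (137.5298 - 142)/1.2603 = -3.5469
β = P(not reject | H₁) = Φ(0.3731) - Φ(-3.5469) ≈ 0.6453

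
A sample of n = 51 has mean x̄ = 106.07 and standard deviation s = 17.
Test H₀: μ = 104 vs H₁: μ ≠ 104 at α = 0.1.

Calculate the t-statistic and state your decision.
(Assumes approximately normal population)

Answer: t = 0.8696, fail to reject H₀

Derivation:
df = n - 1 = 50
SE = s/√n = 17/√51 = 2.3805
t = (x̄ - μ₀)/SE = (106.07 - 104)/2.3805 = 0.8696
Critical value: t_{0.05,50} = ±1.676
p-value ≈ 0.3887
Decision: fail to reject H₀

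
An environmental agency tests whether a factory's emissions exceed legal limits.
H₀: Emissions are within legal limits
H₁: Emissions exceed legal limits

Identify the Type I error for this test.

Answer: Citing a compliant factory for excess emissions

Derivation:
Type I error (α): Rejecting H₀ when H₀ is true
Type II error (β): Failing to reject H₀ when H₁ is true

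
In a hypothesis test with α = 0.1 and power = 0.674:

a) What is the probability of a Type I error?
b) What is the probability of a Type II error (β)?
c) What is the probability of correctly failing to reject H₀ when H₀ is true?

Answer: a) 0.1, b) 0.326, c) 0.9

Derivation:
a) Type I error probability = α = 0.1
b) Power = P(reject H₀ | H₁ true) = 1 - β = 0.674, so Type II error probability = β = 1 - Power = 0.326
c) P(fail to reject H₀ | H₀ true) = 1 - α = 0.9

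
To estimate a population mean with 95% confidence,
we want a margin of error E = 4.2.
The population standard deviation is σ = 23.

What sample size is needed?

z_0.025 = 1.960
n = (z×σ/E)² = (1.960×23/4.2)²
n = 115.2044
Round up: n = 116

Answer: n = 116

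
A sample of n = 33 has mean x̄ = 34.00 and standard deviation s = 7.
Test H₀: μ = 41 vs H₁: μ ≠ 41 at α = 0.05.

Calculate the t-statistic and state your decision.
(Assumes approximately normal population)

Answer: t = -5.7448, reject H₀

Derivation:
df = n - 1 = 32
SE = s/√n = 7/√33 = 1.2185
t = (x̄ - μ₀)/SE = (34.00 - 41)/1.2185 = -5.7448
Critical value: t_{0.025,32} = ±2.037
p-value < 0.0001
Decision: reject H₀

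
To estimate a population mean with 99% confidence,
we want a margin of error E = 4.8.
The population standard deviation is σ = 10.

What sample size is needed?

Answer: n = 29

Derivation:
z_0.005 = 2.576
n = (z×σ/E)² = (2.576×10/4.8)²
n = 28.8011
Round up: n = 29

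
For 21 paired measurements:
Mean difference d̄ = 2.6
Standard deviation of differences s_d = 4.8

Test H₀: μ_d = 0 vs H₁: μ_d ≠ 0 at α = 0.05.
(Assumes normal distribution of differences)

Answer: t = 2.4823, reject H₀

Derivation:
df = n - 1 = 20
SE = s_d/√n = 4.8/√21 = 1.0474
t = d̄/SE = 2.6/1.0474 = 2.4823
Critical value: t_{0.025,20} = ±2.086
p-value ≈ 0.0221
Decision: reject H₀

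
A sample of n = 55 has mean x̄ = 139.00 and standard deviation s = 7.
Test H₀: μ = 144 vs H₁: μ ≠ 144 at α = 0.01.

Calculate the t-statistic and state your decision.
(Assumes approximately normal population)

Answer: t = -5.2972, reject H₀

Derivation:
df = n - 1 = 54
SE = s/√n = 7/√55 = 0.9439
t = (x̄ - μ₀)/SE = (139.00 - 144)/0.9439 = -5.2972
Critical value: t_{0.005,54} = ±2.670
p-value < 0.0001
Decision: reject H₀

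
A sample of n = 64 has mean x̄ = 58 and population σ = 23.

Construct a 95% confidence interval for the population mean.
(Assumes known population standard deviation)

Confidence level: 95%, α = 0.05
z_0.025 = 1.960
SE = σ/√n = 23/√64 = 2.8750
Margin of error = 1.960 × 2.8750 = 5.6350
CI: x̄ ± margin = 58 ± 5.6350
CI: (52.3650, 63.6350)

Answer: (52.3650, 63.6350)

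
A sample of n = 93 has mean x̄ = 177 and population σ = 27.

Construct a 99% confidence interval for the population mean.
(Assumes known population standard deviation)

Answer: (169.7877, 184.2123)

Derivation:
Confidence level: 99%, α = 0.01
z_0.005 = 2.576
SE = σ/√n = 27/√93 = 2.7998
Margin of error = 2.576 × 2.7998 = 7.2123
CI: x̄ ± margin = 177 ± 7.2123
CI: (169.7877, 184.2123)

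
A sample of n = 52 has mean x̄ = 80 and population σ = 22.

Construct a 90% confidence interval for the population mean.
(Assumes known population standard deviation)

Answer: (74.9813, 85.0187)

Derivation:
Confidence level: 90%, α = 0.1
z_0.05 = 1.645
SE = σ/√n = 22/√52 = 3.0509
Margin of error = 1.645 × 3.0509 = 5.0187
CI: x̄ ± margin = 80 ± 5.0187
CI: (74.9813, 85.0187)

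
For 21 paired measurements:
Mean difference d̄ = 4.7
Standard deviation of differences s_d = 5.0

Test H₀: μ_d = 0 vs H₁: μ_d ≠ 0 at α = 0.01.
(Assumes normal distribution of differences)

df = n - 1 = 20
SE = s_d/√n = 5.0/√21 = 1.0911
t = d̄/SE = 4.7/1.0911 = 4.3076
Critical value: t_{0.005,20} = ±2.845
p-value ≈ 0.0003
Decision: reject H₀

Answer: t = 4.3076, reject H₀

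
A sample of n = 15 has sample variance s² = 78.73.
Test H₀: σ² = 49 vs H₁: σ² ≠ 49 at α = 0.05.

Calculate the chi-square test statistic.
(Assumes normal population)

Answer: χ² = 22.4943, fail to reject H₀

Derivation:
df = n - 1 = 14
χ² = (n-1)s²/σ₀² = 14×78.73/49 = 22.4943
Critical values: χ²_{0.975,14} = 5.629, χ²_{0.025,14} = 26.119
Rejection region: χ² < 5.629 or χ² > 26.119
Decision: fail to reject H₀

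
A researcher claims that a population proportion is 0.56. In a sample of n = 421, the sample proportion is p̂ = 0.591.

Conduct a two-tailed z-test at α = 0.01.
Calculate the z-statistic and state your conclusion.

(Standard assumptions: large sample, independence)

Answer: z = 1.2814, fail to reject H₀

Derivation:
H₀: p = 0.56, H₁: p ≠ 0.56
Standard error: SE = √(p₀(1-p₀)/n) = √(0.56×0.44/421) = 0.024192
z-statistic: z = (p̂ - p₀)/SE = (0.591 - 0.56)/0.024192 = 1.2814
Critical value: z_0.005 = ±2.576
p-value = 0.2001
Decision: fail to reject H₀ at α = 0.01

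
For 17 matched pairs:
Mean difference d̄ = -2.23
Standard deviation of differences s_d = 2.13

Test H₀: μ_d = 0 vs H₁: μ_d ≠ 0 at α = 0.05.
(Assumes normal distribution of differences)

df = n - 1 = 16
SE = s_d/√n = 2.13/√17 = 0.5166
t = d̄/SE = -2.23/0.5166 = -4.3167
Critical value: t_{0.025,16} = ±2.120
p-value ≈ 0.0005
Decision: reject H₀

Answer: t = -4.3167, reject H₀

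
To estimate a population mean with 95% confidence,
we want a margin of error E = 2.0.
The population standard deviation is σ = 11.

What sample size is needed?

z_0.025 = 1.960
n = (z×σ/E)² = (1.960×11/2.0)²
n = 116.2084
Round up: n = 117

Answer: n = 117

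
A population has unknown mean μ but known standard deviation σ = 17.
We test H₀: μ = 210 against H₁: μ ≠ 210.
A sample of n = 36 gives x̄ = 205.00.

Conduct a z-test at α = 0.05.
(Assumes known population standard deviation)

Answer: z = -1.7647, fail to reject H₀

Derivation:
Standard error: SE = σ/√n = 17/√36 = 2.8333
z-statistic: z = (x̄ - μ₀)/SE = (205.00 - 210)/2.8333 = -1.7647
Critical value: ±1.960
p-value = 0.0776
Decision: fail to reject H₀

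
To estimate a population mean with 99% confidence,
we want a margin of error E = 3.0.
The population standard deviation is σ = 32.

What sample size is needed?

Answer: n = 756

Derivation:
z_0.005 = 2.576
n = (z×σ/E)² = (2.576×32/3.0)²
n = 755.0038
Round up: n = 756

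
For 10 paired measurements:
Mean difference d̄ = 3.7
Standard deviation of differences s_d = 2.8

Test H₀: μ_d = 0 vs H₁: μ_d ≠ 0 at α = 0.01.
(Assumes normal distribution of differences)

Answer: t = 4.1789, reject H₀

Derivation:
df = n - 1 = 9
SE = s_d/√n = 2.8/√10 = 0.8854
t = d̄/SE = 3.7/0.8854 = 4.1789
Critical value: t_{0.005,9} = ±3.250
p-value ≈ 0.0024
Decision: reject H₀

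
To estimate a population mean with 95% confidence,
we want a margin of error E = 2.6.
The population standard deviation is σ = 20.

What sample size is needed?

Answer: n = 228

Derivation:
z_0.025 = 1.960
n = (z×σ/E)² = (1.960×20/2.6)²
n = 227.3136
Round up: n = 228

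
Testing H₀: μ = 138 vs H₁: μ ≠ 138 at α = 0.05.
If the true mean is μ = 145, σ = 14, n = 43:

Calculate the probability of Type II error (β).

SE = σ/√n = 14/√43 = 2.1350
Critical values: μ₀ ± z_0.025×SE = 138 ± 1.960×2.1350
Acceptance region: (133.8154, 142.1846)
Under H₁ (μ = 145): z_high = (142.1846 - 145)/2.1350 = -1.3187, z_low = (133.8154 - 145)/2.1350 = -5.2387
β = P(not reject | H₁) = Φ(-1.3187) - Φ(-5.2387) ≈ 0.0936

Answer: β ≈ 0.0936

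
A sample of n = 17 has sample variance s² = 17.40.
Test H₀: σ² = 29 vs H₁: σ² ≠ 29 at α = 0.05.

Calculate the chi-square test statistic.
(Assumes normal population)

Answer: χ² = 9.6000, fail to reject H₀

Derivation:
df = n - 1 = 16
χ² = (n-1)s²/σ₀² = 16×17.40/29 = 9.6000
Critical values: χ²_{0.975,16} = 6.908, χ²_{0.025,16} = 28.845
Rejection region: χ² < 6.908 or χ² > 28.845
Decision: fail to reject H₀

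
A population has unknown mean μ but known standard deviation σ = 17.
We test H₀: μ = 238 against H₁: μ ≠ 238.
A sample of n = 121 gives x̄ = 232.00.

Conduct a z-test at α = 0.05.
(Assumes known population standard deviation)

Standard error: SE = σ/√n = 17/√121 = 1.5455
z-statistic: z = (x̄ - μ₀)/SE = (232.00 - 238)/1.5455 = -3.8822
Critical value: ±1.960
p-value = 0.0001
Decision: reject H₀

Answer: z = -3.8822, reject H₀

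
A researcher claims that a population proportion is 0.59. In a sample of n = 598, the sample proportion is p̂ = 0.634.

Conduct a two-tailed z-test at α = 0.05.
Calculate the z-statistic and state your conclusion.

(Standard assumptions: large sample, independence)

Answer: z = 2.1876, reject H₀

Derivation:
H₀: p = 0.59, H₁: p ≠ 0.59
Standard error: SE = √(p₀(1-p₀)/n) = √(0.59×0.41/598) = 0.020113
z-statistic: z = (p̂ - p₀)/SE = (0.634 - 0.59)/0.020113 = 2.1876
Critical value: z_0.025 = ±1.960
p-value = 0.0287
Decision: reject H₀ at α = 0.05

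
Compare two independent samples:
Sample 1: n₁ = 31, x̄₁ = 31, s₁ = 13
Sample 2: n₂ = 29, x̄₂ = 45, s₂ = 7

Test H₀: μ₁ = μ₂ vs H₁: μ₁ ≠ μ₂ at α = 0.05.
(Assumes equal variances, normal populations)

Answer: t = -5.1421, reject H₀

Derivation:
Pooled variance: s²_p = [30×13² + 28×7²]/(58) = 111.0690
s_p = 10.5389
SE = s_p×√(1/n₁ + 1/n₂) = 10.5389×√(1/31 + 1/29) = 2.7226
t = (x̄₁ - x̄₂)/SE = (31 - 45)/2.7226 = -5.1421
df = 58, t-critical = ±2.002
Decision: reject H₀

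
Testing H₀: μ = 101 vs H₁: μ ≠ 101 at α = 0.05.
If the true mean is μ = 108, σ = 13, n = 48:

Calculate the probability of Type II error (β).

Answer: β ≈ 0.0383

Derivation:
SE = σ/√n = 13/√48 = 1.8764
Critical values: μ₀ ± z_0.025×SE = 101 ± 1.960×1.8764
Acceptance region: (97.3223, 104.6777)
Under H₁ (μ = 108): z_high = (104.6777 - 108)/1.8764 = -1.7706, z_low = (97.3223 - 108)/1.8764 = -5.6905
β = P(not reject | H₁) = Φ(-1.7706) - Φ(-5.6905) ≈ 0.0383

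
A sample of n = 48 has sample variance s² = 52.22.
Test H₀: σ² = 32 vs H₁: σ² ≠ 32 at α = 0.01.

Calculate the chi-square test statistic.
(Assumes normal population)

df = n - 1 = 47
χ² = (n-1)s²/σ₀² = 47×52.22/32 = 76.6981
Critical values: χ²_{0.995,47} = 25.775, χ²_{0.005,47} = 75.704
Rejection region: χ² < 25.775 or χ² > 75.704
Decision: reject H₀

Answer: χ² = 76.6981, reject H₀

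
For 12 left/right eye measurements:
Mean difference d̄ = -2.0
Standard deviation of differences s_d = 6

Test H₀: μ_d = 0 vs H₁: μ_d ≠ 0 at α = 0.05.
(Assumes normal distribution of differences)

Answer: t = -1.1547, fail to reject H₀

Derivation:
df = n - 1 = 11
SE = s_d/√n = 6/√12 = 1.7321
t = d̄/SE = -2.0/1.7321 = -1.1547
Critical value: t_{0.025,11} = ±2.201
p-value ≈ 0.2727
Decision: fail to reject H₀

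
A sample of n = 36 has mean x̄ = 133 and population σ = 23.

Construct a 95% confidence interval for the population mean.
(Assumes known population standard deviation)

Answer: (125.4867, 140.5133)

Derivation:
Confidence level: 95%, α = 0.05
z_0.025 = 1.960
SE = σ/√n = 23/√36 = 3.8333
Margin of error = 1.960 × 3.8333 = 7.5133
CI: x̄ ± margin = 133 ± 7.5133
CI: (125.4867, 140.5133)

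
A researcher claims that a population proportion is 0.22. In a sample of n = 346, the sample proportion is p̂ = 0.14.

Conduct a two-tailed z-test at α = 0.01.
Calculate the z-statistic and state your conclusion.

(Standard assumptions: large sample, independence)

Answer: z = -3.5923, reject H₀

Derivation:
H₀: p = 0.22, H₁: p ≠ 0.22
Standard error: SE = √(p₀(1-p₀)/n) = √(0.22×0.78/346) = 0.022270
z-statistic: z = (p̂ - p₀)/SE = (0.14 - 0.22)/0.022270 = -3.5923
Critical value: z_0.005 = ±2.576
p-value = 0.0003
Decision: reject H₀ at α = 0.01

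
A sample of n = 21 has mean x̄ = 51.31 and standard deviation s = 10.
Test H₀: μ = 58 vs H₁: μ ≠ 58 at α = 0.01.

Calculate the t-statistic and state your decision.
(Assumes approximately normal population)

Answer: t = -3.0657, reject H₀

Derivation:
df = n - 1 = 20
SE = s/√n = 10/√21 = 2.1822
t = (x̄ - μ₀)/SE = (51.31 - 58)/2.1822 = -3.0657
Critical value: t_{0.005,20} = ±2.845
p-value ≈ 0.0061
Decision: reject H₀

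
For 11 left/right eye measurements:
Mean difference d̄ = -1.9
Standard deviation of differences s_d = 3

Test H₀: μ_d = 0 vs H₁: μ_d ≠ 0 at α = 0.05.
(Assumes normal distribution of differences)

df = n - 1 = 10
SE = s_d/√n = 3/√11 = 0.9045
t = d̄/SE = -1.9/0.9045 = -2.1006
Critical value: t_{0.025,10} = ±2.228
p-value ≈ 0.0620
Decision: fail to reject H₀

Answer: t = -2.1006, fail to reject H₀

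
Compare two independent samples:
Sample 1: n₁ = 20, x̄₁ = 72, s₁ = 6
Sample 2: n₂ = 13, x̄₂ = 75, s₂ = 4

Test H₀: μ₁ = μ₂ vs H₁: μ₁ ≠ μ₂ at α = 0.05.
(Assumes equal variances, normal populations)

Pooled variance: s²_p = [19×6² + 12×4²]/(31) = 28.2581
s_p = 5.3158
SE = s_p×√(1/n₁ + 1/n₂) = 5.3158×√(1/20 + 1/13) = 1.8938
t = (x̄₁ - x̄₂)/SE = (72 - 75)/1.8938 = -1.5841
df = 31, t-critical = ±2.040
Decision: fail to reject H₀

Answer: t = -1.5841, fail to reject H₀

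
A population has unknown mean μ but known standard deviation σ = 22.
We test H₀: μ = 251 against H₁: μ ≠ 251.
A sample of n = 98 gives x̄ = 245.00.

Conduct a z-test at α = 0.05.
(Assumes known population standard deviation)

Answer: z = -2.6999, reject H₀

Derivation:
Standard error: SE = σ/√n = 22/√98 = 2.2223
z-statistic: z = (x̄ - μ₀)/SE = (245.00 - 251)/2.2223 = -2.6999
Critical value: ±1.960
p-value = 0.0069
Decision: reject H₀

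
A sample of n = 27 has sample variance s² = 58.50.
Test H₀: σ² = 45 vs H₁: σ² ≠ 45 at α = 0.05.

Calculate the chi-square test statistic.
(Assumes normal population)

Answer: χ² = 33.8000, fail to reject H₀

Derivation:
df = n - 1 = 26
χ² = (n-1)s²/σ₀² = 26×58.50/45 = 33.8000
Critical values: χ²_{0.975,26} = 13.844, χ²_{0.025,26} = 41.923
Rejection region: χ² < 13.844 or χ² > 41.923
Decision: fail to reject H₀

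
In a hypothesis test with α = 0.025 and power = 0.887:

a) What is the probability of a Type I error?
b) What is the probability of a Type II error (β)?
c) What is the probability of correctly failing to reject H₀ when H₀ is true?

a) Type I error probability = α = 0.025
b) Power = P(reject H₀ | H₁ true) = 1 - β = 0.887, so Type II error probability = β = 1 - Power = 0.113
c) P(fail to reject H₀ | H₀ true) = 1 - α = 0.975

Answer: a) 0.025, b) 0.113, c) 0.975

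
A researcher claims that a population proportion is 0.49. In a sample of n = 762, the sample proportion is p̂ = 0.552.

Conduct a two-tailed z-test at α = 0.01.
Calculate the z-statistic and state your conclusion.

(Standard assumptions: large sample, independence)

H₀: p = 0.49, H₁: p ≠ 0.49
Standard error: SE = √(p₀(1-p₀)/n) = √(0.49×0.51/762) = 0.018109
z-statistic: z = (p̂ - p₀)/SE = (0.552 - 0.49)/0.018109 = 3.4237
Critical value: z_0.005 = ±2.576
p-value = 0.0006
Decision: reject H₀ at α = 0.01

Answer: z = 3.4237, reject H₀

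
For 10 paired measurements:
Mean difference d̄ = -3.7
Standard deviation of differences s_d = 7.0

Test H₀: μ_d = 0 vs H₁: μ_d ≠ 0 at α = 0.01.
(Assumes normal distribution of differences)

Answer: t = -1.6715, fail to reject H₀

Derivation:
df = n - 1 = 9
SE = s_d/√n = 7.0/√10 = 2.2136
t = d̄/SE = -3.7/2.2136 = -1.6715
Critical value: t_{0.005,9} = ±3.250
p-value ≈ 0.1290
Decision: fail to reject H₀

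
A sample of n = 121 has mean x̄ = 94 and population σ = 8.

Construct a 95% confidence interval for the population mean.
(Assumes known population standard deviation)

Answer: (92.5745, 95.4255)

Derivation:
Confidence level: 95%, α = 0.05
z_0.025 = 1.960
SE = σ/√n = 8/√121 = 0.7273
Margin of error = 1.960 × 0.7273 = 1.4255
CI: x̄ ± margin = 94 ± 1.4255
CI: (92.5745, 95.4255)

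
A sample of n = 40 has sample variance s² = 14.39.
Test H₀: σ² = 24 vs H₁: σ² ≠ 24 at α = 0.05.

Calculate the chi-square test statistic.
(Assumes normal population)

Answer: χ² = 23.3838, reject H₀

Derivation:
df = n - 1 = 39
χ² = (n-1)s²/σ₀² = 39×14.39/24 = 23.3838
Critical values: χ²_{0.975,39} = 23.654, χ²_{0.025,39} = 58.120
Rejection region: χ² < 23.654 or χ² > 58.120
Decision: reject H₀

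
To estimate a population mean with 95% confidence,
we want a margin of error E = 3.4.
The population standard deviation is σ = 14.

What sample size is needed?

Answer: n = 66

Derivation:
z_0.025 = 1.960
n = (z×σ/E)² = (1.960×14/3.4)²
n = 65.1344
Round up: n = 66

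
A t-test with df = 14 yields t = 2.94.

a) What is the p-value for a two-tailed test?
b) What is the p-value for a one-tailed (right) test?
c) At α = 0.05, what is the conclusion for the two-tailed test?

Using t-distribution with df = 14:
a) Two-tailed: p = 2×P(T > 2.94) = 0.0108
b) One-tailed: p = P(T > 2.94) = 0.0054
c) 0.0108 < 0.05, reject H₀

Answer: a) 0.0108, b) 0.0054, c) reject H₀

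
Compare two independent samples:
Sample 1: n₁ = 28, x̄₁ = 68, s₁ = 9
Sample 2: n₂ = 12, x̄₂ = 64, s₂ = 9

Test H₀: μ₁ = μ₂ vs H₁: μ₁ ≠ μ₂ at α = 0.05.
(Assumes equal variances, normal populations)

Pooled variance: s²_p = [27×9² + 11×9²]/(38) = 81.0000
s_p = 9.0000
SE = s_p×√(1/n₁ + 1/n₂) = 9.0000×√(1/28 + 1/12) = 3.1053
t = (x̄₁ - x̄₂)/SE = (68 - 64)/3.1053 = 1.2881
df = 38, t-critical = ±2.024
Decision: fail to reject H₀

Answer: t = 1.2881, fail to reject H₀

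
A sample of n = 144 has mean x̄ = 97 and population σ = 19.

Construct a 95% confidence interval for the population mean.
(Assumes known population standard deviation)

Confidence level: 95%, α = 0.05
z_0.025 = 1.960
SE = σ/√n = 19/√144 = 1.5833
Margin of error = 1.960 × 1.5833 = 3.1033
CI: x̄ ± margin = 97 ± 3.1033
CI: (93.8967, 100.1033)

Answer: (93.8967, 100.1033)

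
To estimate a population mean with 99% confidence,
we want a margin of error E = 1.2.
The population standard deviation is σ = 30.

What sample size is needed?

Answer: n = 4148

Derivation:
z_0.005 = 2.576
n = (z×σ/E)² = (2.576×30/1.2)²
n = 4147.3600
Round up: n = 4148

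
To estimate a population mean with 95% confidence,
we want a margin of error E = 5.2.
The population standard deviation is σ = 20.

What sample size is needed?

Answer: n = 57

Derivation:
z_0.025 = 1.960
n = (z×σ/E)² = (1.960×20/5.2)²
n = 56.8284
Round up: n = 57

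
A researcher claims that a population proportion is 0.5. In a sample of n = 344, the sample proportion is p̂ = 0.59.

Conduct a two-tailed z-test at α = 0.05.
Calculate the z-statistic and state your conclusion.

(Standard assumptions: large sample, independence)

H₀: p = 0.5, H₁: p ≠ 0.5
Standard error: SE = √(p₀(1-p₀)/n) = √(0.5×0.5/344) = 0.026958
z-statistic: z = (p̂ - p₀)/SE = (0.59 - 0.5)/0.026958 = 3.3385
Critical value: z_0.025 = ±1.960
p-value = 0.0008
Decision: reject H₀ at α = 0.05

Answer: z = 3.3385, reject H₀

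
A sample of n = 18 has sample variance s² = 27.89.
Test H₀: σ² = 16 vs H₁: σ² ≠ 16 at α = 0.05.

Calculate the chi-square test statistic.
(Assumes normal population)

Answer: χ² = 29.6331, fail to reject H₀

Derivation:
df = n - 1 = 17
χ² = (n-1)s²/σ₀² = 17×27.89/16 = 29.6331
Critical values: χ²_{0.975,17} = 7.564, χ²_{0.025,17} = 30.191
Rejection region: χ² < 7.564 or χ² > 30.191
Decision: fail to reject H₀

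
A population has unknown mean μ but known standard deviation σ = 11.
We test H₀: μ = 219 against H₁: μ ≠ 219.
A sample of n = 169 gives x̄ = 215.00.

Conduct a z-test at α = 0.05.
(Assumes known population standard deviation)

Standard error: SE = σ/√n = 11/√169 = 0.8462
z-statistic: z = (x̄ - μ₀)/SE = (215.00 - 219)/0.8462 = -4.7270
Critical value: ±1.960
p-value < 0.0001
Decision: reject H₀

Answer: z = -4.7270, reject H₀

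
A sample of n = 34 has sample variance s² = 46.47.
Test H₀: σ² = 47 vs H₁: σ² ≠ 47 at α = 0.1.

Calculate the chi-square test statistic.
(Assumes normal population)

df = n - 1 = 33
χ² = (n-1)s²/σ₀² = 33×46.47/47 = 32.6279
Critical values: χ²_{0.95,33} = 20.867, χ²_{0.05,33} = 47.400
Rejection region: χ² < 20.867 or χ² > 47.400
Decision: fail to reject H₀

Answer: χ² = 32.6279, fail to reject H₀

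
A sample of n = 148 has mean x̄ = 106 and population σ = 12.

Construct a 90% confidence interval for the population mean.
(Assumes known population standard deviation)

Confidence level: 90%, α = 0.1
z_0.05 = 1.645
SE = σ/√n = 12/√148 = 0.9864
Margin of error = 1.645 × 0.9864 = 1.6226
CI: x̄ ± margin = 106 ± 1.6226
CI: (104.3774, 107.6226)

Answer: (104.3774, 107.6226)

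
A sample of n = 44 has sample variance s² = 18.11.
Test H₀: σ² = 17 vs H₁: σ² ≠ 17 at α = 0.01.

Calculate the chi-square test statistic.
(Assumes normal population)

df = n - 1 = 43
χ² = (n-1)s²/σ₀² = 43×18.11/17 = 45.8076
Critical values: χ²_{0.995,43} = 22.859, χ²_{0.005,43} = 70.616
Rejection region: χ² < 22.859 or χ² > 70.616
Decision: fail to reject H₀

Answer: χ² = 45.8076, fail to reject H₀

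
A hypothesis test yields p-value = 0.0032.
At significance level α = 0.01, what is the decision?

Compare p-value to α:
0.0032 < 0.01
Decision: reject H₀

Answer: reject H₀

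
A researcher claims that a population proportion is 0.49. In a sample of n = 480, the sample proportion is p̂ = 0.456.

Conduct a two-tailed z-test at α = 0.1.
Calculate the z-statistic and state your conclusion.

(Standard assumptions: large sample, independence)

Answer: z = -1.4901, fail to reject H₀

Derivation:
H₀: p = 0.49, H₁: p ≠ 0.49
Standard error: SE = √(p₀(1-p₀)/n) = √(0.49×0.51/480) = 0.022817
z-statistic: z = (p̂ - p₀)/SE = (0.456 - 0.49)/0.022817 = -1.4901
Critical value: z_0.05 = ±1.645
p-value = 0.1362
Decision: fail to reject H₀ at α = 0.1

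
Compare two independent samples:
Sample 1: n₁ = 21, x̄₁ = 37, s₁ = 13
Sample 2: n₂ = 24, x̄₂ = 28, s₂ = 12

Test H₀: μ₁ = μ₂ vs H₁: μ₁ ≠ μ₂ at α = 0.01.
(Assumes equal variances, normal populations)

Answer: t = 2.4144, fail to reject H₀

Derivation:
Pooled variance: s²_p = [20×13² + 23×12²]/(43) = 155.6279
s_p = 12.4751
SE = s_p×√(1/n₁ + 1/n₂) = 12.4751×√(1/21 + 1/24) = 3.7276
t = (x̄₁ - x̄₂)/SE = (37 - 28)/3.7276 = 2.4144
df = 43, t-critical = ±2.695
Decision: fail to reject H₀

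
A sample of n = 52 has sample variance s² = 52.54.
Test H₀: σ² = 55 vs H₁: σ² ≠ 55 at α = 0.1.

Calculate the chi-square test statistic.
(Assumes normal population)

Answer: χ² = 48.7189, fail to reject H₀

Derivation:
df = n - 1 = 51
χ² = (n-1)s²/σ₀² = 51×52.54/55 = 48.7189
Critical values: χ²_{0.95,51} = 35.600, χ²_{0.05,51} = 68.669
Rejection region: χ² < 35.600 or χ² > 68.669
Decision: fail to reject H₀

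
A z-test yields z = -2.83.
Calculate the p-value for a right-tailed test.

Answer: p-value ≈ 0.9977

Derivation:
For z = -2.83:
p = P(Z > -2.83) = 1 - Φ(-2.83) = 0.9977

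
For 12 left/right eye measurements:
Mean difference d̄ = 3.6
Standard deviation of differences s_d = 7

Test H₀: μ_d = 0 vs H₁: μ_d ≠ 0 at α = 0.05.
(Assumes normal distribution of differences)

Answer: t = 1.7816, fail to reject H₀

Derivation:
df = n - 1 = 11
SE = s_d/√n = 7/√12 = 2.0207
t = d̄/SE = 3.6/2.0207 = 1.7816
Critical value: t_{0.025,11} = ±2.201
p-value ≈ 0.1024
Decision: fail to reject H₀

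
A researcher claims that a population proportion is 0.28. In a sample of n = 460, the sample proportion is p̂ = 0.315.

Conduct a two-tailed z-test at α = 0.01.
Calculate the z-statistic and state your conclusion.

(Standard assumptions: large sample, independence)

Answer: z = 1.6718, fail to reject H₀

Derivation:
H₀: p = 0.28, H₁: p ≠ 0.28
Standard error: SE = √(p₀(1-p₀)/n) = √(0.28×0.72/460) = 0.020935
z-statistic: z = (p̂ - p₀)/SE = (0.315 - 0.28)/0.020935 = 1.6718
Critical value: z_0.005 = ±2.576
p-value = 0.0946
Decision: fail to reject H₀ at α = 0.01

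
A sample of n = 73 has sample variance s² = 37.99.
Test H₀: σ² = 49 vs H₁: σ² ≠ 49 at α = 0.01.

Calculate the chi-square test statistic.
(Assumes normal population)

df = n - 1 = 72
χ² = (n-1)s²/σ₀² = 72×37.99/49 = 55.8220
Critical values: χ²_{0.995,72} = 44.843, χ²_{0.005,72} = 106.648
Rejection region: χ² < 44.843 or χ² > 106.648
Decision: fail to reject H₀

Answer: χ² = 55.8220, fail to reject H₀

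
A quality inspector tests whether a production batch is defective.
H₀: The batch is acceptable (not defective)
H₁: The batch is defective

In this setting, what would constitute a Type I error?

Answer: Rejecting an acceptable batch

Derivation:
Type I error: rejecting H₀ when it is actually true (false positive).
Type II error: failing to reject H₀ when H₁ is actually true (false negative).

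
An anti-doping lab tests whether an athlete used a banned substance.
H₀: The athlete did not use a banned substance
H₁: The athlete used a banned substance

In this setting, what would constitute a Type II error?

Answer: Failing to detect doping in an athlete who used a banned substance

Derivation:
Type I error (α): Rejecting H₀ when H₀ is true
Type II error (β): Failing to reject H₀ when H₁ is true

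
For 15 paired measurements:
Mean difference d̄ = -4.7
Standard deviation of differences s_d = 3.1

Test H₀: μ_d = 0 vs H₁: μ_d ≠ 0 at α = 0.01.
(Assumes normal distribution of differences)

df = n - 1 = 14
SE = s_d/√n = 3.1/√15 = 0.8004
t = d̄/SE = -4.7/0.8004 = -5.8721
Critical value: t_{0.005,14} = ±2.977
p-value < 0.0001
Decision: reject H₀

Answer: t = -5.8721, reject H₀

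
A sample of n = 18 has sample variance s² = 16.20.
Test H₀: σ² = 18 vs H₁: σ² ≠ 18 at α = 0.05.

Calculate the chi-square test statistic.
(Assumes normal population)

Answer: χ² = 15.3000, fail to reject H₀

Derivation:
df = n - 1 = 17
χ² = (n-1)s²/σ₀² = 17×16.20/18 = 15.3000
Critical values: χ²_{0.975,17} = 7.564, χ²_{0.025,17} = 30.191
Rejection region: χ² < 7.564 or χ² > 30.191
Decision: fail to reject H₀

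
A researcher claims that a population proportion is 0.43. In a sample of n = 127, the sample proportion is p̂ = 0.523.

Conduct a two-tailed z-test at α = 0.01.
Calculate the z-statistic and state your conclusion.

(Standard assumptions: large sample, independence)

H₀: p = 0.43, H₁: p ≠ 0.43
Standard error: SE = √(p₀(1-p₀)/n) = √(0.43×0.57/127) = 0.043931
z-statistic: z = (p̂ - p₀)/SE = (0.523 - 0.43)/0.043931 = 2.1170
Critical value: z_0.005 = ±2.576
p-value = 0.0343
Decision: fail to reject H₀ at α = 0.01

Answer: z = 2.1170, fail to reject H₀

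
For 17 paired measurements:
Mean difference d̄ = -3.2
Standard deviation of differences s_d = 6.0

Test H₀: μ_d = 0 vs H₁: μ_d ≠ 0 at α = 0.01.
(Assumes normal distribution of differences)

Answer: t = -2.1990, fail to reject H₀

Derivation:
df = n - 1 = 16
SE = s_d/√n = 6.0/√17 = 1.4552
t = d̄/SE = -3.2/1.4552 = -2.1990
Critical value: t_{0.005,16} = ±2.921
p-value ≈ 0.0429
Decision: fail to reject H₀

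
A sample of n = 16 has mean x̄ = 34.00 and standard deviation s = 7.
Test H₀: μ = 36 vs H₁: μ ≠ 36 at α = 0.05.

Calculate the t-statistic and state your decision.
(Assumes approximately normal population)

Answer: t = -1.1429, fail to reject H₀

Derivation:
df = n - 1 = 15
SE = s/√n = 7/√16 = 1.7500
t = (x̄ - μ₀)/SE = (34.00 - 36)/1.7500 = -1.1429
Critical value: t_{0.025,15} = ±2.131
p-value ≈ 0.2710
Decision: fail to reject H₀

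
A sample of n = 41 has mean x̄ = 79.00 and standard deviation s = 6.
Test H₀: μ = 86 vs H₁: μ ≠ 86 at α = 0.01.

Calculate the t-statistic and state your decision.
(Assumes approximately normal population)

df = n - 1 = 40
SE = s/√n = 6/√41 = 0.9370
t = (x̄ - μ₀)/SE = (79.00 - 86)/0.9370 = -7.4707
Critical value: t_{0.005,40} = ±2.704
p-value < 0.0001
Decision: reject H₀

Answer: t = -7.4707, reject H₀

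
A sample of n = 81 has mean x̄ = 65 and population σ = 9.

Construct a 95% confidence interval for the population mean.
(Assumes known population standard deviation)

Answer: (63.0400, 66.9600)

Derivation:
Confidence level: 95%, α = 0.05
z_0.025 = 1.960
SE = σ/√n = 9/√81 = 1.0000
Margin of error = 1.960 × 1.0000 = 1.9600
CI: x̄ ± margin = 65 ± 1.9600
CI: (63.0400, 66.9600)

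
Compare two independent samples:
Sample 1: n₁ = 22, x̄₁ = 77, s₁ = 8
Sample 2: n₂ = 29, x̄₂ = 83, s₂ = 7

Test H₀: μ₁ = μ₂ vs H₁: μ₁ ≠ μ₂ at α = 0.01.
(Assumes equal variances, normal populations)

Pooled variance: s²_p = [21×8² + 28×7²]/(49) = 55.4286
s_p = 7.4450
SE = s_p×√(1/n₁ + 1/n₂) = 7.4450×√(1/22 + 1/29) = 2.1049
t = (x̄₁ - x̄₂)/SE = (77 - 83)/2.1049 = -2.8505
df = 49, t-critical = ±2.680
Decision: reject H₀

Answer: t = -2.8505, reject H₀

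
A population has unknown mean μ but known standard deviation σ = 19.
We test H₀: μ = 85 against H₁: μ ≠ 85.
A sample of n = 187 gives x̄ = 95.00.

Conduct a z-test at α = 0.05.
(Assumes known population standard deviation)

Standard error: SE = σ/√n = 19/√187 = 1.3894
z-statistic: z = (x̄ - μ₀)/SE = (95.00 - 85)/1.3894 = 7.1974
Critical value: ±1.960
p-value < 0.0001
Decision: reject H₀

Answer: z = 7.1974, reject H₀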